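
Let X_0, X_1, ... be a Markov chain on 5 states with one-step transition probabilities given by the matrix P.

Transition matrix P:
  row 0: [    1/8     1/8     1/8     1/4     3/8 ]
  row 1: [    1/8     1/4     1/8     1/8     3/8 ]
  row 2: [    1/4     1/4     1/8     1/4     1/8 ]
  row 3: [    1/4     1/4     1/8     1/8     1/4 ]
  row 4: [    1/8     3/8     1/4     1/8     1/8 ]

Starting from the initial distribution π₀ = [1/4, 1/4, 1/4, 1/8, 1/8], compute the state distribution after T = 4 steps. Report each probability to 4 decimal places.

t=0: π = [0.2500, 0.2500, 0.2500, 0.1250, 0.1250]
t=1: π = [0.1719, 0.2344, 0.1406, 0.1875, 0.2656]
t=2: π = [0.1660, 0.2617, 0.1582, 0.1641, 0.2500]
t=3: π = [0.1653, 0.2605, 0.1563, 0.1655, 0.2524]
t=4: π = [0.1652, 0.2609, 0.1566, 0.1652, 0.2521]

π = [0.1652, 0.2609, 0.1566, 0.1652, 0.2521]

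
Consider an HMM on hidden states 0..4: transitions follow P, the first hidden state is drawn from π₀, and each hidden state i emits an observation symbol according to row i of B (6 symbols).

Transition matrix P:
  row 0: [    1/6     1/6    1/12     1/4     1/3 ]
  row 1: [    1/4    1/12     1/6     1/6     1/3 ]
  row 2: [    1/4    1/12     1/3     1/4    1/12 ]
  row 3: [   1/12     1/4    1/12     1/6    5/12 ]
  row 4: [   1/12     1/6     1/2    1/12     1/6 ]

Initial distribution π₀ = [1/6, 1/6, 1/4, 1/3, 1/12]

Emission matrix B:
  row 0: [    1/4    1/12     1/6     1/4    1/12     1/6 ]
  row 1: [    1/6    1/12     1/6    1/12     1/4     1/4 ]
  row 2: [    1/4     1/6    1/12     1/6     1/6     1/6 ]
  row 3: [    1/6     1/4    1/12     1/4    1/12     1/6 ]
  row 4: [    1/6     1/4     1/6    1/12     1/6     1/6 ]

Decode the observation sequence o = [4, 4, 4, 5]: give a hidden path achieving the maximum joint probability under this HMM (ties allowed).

path = [1, 4, 2, 2]

t=0: δ = [1.389e-02, 4.167e-02, 4.167e-02, 2.778e-02, 1.389e-02]  (obs o_0=4)
t=1: δ = [8.681e-04, 1.736e-03, 2.315e-03, 8.681e-04, 2.315e-03]  ψ = [1, 3, 2, 2, 1]  (obs o_1=4)
t=2: δ = [4.823e-05, 9.645e-05, 1.929e-04, 4.823e-05, 9.645e-05]  ψ = [2, 4, 4, 2, 1]  (obs o_2=4)
t=3: δ = [8.038e-06, 4.019e-06, 1.072e-05, 8.038e-06, 5.358e-06]  ψ = [2, 2, 2, 2, 1]  (obs o_3=5)
backtrack: best end state = 2; path = [1, 4, 2, 2]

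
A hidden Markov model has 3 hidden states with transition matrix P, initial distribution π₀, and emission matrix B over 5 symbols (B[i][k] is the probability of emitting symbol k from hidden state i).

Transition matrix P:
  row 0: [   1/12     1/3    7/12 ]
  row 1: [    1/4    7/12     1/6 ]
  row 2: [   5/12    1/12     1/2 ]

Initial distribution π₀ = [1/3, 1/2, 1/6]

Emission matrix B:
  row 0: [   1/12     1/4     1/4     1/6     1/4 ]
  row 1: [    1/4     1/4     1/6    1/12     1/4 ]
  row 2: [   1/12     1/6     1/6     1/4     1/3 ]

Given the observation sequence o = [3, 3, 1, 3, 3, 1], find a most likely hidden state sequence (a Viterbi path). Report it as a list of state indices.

t=0: δ = [5.556e-02, 4.167e-02, 4.167e-02]  (obs o_0=3)
t=1: δ = [2.894e-03, 2.025e-03, 8.102e-03]  ψ = [2, 1, 0]  (obs o_1=3)
t=2: δ = [8.439e-04, 2.954e-04, 6.752e-04]  ψ = [2, 1, 2]  (obs o_2=1)
t=3: δ = [4.689e-05, 2.344e-05, 1.231e-04]  ψ = [2, 0, 0]  (obs o_3=3)
t=4: δ = [8.547e-06, 1.302e-06, 1.538e-05]  ψ = [2, 0, 2]  (obs o_4=3)
t=5: δ = [1.603e-06, 7.122e-07, 1.282e-06]  ψ = [2, 0, 2]  (obs o_5=1)
backtrack: best end state = 0; path = [0, 2, 0, 2, 2, 0]

path = [0, 2, 0, 2, 2, 0]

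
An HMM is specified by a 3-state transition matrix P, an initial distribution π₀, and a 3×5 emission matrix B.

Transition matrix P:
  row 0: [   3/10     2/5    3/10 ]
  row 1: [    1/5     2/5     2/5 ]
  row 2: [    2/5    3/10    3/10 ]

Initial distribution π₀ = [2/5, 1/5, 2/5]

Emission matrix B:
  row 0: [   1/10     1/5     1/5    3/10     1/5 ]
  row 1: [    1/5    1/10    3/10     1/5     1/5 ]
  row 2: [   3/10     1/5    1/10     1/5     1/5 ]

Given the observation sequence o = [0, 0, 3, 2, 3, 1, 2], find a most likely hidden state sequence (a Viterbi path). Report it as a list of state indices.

t=0: δ = [4.000e-02, 4.000e-02, 1.200e-01]  (obs o_0=0)
t=1: δ = [4.800e-03, 7.200e-03, 1.080e-02]  ψ = [2, 2, 2]  (obs o_1=0)
t=2: δ = [1.296e-03, 6.480e-04, 6.480e-04]  ψ = [2, 2, 2]  (obs o_2=3)
t=3: δ = [7.776e-05, 1.555e-04, 3.888e-05]  ψ = [0, 0, 0]  (obs o_3=2)
t=4: δ = [9.331e-06, 1.244e-05, 1.244e-05]  ψ = [1, 1, 1]  (obs o_4=3)
t=5: δ = [9.953e-07, 4.977e-07, 9.953e-07]  ψ = [2, 1, 1]  (obs o_5=1)
t=6: δ = [7.963e-08, 1.194e-07, 2.986e-08]  ψ = [2, 0, 0]  (obs o_6=2)
backtrack: best end state = 1; path = [2, 2, 0, 1, 2, 0, 1]

path = [2, 2, 0, 1, 2, 0, 1]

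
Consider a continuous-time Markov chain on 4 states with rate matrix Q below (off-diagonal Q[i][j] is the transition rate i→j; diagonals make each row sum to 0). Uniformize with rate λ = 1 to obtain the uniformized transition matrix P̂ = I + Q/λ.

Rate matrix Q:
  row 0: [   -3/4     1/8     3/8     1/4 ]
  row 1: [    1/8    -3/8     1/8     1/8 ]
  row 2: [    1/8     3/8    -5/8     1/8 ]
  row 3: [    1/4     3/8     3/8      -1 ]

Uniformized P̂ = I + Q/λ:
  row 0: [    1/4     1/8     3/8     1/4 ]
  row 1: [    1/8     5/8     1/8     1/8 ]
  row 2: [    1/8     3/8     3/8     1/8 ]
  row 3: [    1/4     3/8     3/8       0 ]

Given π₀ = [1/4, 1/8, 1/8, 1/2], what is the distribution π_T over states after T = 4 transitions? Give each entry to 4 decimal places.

π = [0.1614, 0.4431, 0.2661, 0.1294]

t=0: π = [0.2500, 0.1250, 0.1250, 0.5000]
t=1: π = [0.2188, 0.3438, 0.3438, 0.0938]
t=2: π = [0.1641, 0.4063, 0.2891, 0.1406]
t=3: π = [0.1631, 0.4355, 0.2734, 0.1279]
t=4: π = [0.1614, 0.4431, 0.2661, 0.1294]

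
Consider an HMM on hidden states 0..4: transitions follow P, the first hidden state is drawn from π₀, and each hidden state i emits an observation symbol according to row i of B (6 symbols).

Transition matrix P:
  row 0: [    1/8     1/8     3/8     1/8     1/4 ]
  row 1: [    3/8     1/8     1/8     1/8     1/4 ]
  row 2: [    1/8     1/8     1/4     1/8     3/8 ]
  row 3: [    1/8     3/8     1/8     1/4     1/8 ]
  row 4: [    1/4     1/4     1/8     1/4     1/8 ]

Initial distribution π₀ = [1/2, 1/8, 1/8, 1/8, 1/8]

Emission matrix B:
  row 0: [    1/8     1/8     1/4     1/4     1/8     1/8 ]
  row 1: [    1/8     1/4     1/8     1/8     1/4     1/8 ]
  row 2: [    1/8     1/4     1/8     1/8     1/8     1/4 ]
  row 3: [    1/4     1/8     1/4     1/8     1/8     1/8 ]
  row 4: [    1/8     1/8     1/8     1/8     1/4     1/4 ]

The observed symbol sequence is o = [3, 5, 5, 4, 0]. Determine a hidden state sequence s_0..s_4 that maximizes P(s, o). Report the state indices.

path = [0, 2, 2, 4, 3]

t=0: δ = [1.250e-01, 1.562e-02, 1.562e-02, 1.562e-02, 1.562e-02]  (obs o_0=3)
t=1: δ = [1.953e-03, 1.953e-03, 1.172e-02, 1.953e-03, 7.812e-03]  ψ = [0, 0, 0, 0, 0]  (obs o_1=5)
t=2: δ = [2.441e-04, 2.441e-04, 7.324e-04, 2.441e-04, 1.099e-03]  ψ = [4, 4, 2, 4, 2]  (obs o_2=5)
t=3: δ = [3.433e-05, 6.866e-05, 2.289e-05, 3.433e-05, 6.866e-05]  ψ = [4, 4, 2, 4, 2]  (obs o_3=4)
t=4: δ = [3.219e-06, 2.146e-06, 1.609e-06, 4.292e-06, 2.146e-06]  ψ = [1, 4, 0, 4, 1]  (obs o_4=0)
backtrack: best end state = 3; path = [0, 2, 2, 4, 3]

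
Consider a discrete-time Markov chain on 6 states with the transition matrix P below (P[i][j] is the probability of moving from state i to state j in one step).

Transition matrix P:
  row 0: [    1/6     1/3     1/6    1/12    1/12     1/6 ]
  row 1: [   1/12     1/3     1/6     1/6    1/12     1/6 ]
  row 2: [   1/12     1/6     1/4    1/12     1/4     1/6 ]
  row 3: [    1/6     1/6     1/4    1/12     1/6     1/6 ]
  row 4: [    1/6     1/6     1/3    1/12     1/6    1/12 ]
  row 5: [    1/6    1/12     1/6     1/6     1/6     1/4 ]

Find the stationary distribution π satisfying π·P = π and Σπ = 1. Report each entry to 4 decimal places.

Balance equations π_j = Σ_i π_i·P[i][j]:
  π_0 = 1/6·π_0 + 1/12·π_1 + 1/12·π_2 + 1/6·π_3 + 1/6·π_4 + 1/6·π_5
  π_1 = 1/3·π_0 + 1/3·π_1 + 1/6·π_2 + 1/6·π_3 + 1/6·π_4 + 1/12·π_5
  π_2 = 1/6·π_0 + 1/6·π_1 + 1/4·π_2 + 1/4·π_3 + 1/3·π_4 + 1/6·π_5
  π_3 = 1/12·π_0 + 1/6·π_1 + 1/12·π_2 + 1/12·π_3 + 1/12·π_4 + 1/6·π_5
  π_4 = 1/12·π_0 + 1/12·π_1 + 1/4·π_2 + 1/6·π_3 + 1/6·π_4 + 1/6·π_5
  normalize: π_0 + π_1 + π_2 + π_3 + π_4 + π_5 = 1
Solving the linear system gives exactly π = [24882/190199, 39829/190199, 41985/190199, 21825/190199, 29806/190199, 31872/190199].

π = [0.1308, 0.2094, 0.2207, 0.1147, 0.1567, 0.1676]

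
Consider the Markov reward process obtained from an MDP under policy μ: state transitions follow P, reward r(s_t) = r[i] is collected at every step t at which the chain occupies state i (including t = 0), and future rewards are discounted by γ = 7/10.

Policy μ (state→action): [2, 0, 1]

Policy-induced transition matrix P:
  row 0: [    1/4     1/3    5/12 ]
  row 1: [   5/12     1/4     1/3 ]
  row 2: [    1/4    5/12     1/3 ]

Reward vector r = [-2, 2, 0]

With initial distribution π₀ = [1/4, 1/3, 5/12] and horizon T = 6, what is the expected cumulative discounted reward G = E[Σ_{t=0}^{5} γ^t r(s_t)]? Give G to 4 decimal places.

G = 0.2868

t=0: π = [0.2500, 0.3333, 0.4167], E[r] = 0.1667, γ^t·E[r] = 0.166667, running G = 0.166667
t=1: π = [0.3056, 0.3403, 0.3542], E[r] = 0.0694, γ^t·E[r] = 0.048611, running G = 0.215278
t=2: π = [0.3067, 0.3345, 0.3588], E[r] = 0.0556, γ^t·E[r] = 0.027222, running G = 0.242500
t=3: π = [0.3057, 0.3354, 0.3589], E[r] = 0.0592, γ^t·E[r] = 0.020313, running G = 0.262813
t=4: π = [0.3059, 0.3353, 0.3588], E[r] = 0.0588, γ^t·E[r] = 0.014119, running G = 0.276931
t=5: π = [0.3059, 0.3353, 0.3588], E[r] = 0.0588, γ^t·E[r] = 0.009886, running G = 0.286817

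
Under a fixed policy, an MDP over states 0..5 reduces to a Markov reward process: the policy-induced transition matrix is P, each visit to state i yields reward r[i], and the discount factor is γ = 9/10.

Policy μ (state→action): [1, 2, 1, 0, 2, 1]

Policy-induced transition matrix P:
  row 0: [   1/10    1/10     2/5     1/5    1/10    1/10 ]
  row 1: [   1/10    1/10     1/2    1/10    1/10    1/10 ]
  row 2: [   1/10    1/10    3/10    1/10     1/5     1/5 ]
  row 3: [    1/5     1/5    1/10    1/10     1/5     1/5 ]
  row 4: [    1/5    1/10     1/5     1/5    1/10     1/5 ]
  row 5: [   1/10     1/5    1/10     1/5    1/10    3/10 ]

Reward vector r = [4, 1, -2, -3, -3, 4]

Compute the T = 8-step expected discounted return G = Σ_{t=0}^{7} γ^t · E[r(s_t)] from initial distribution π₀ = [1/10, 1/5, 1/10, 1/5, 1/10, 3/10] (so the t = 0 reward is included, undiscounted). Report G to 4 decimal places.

t=0: π = [0.1000, 0.2000, 0.1000, 0.2000, 0.1000, 0.3000], E[r] = 0.7000, γ^t·E[r] = 0.700000, running G = 0.700000
t=1: π = [0.1300, 0.1500, 0.2400, 0.1500, 0.1300, 0.2000], E[r] = 0.1500, γ^t·E[r] = 0.135000, running G = 0.835000
t=2: π = [0.1280, 0.1350, 0.2600, 0.1460, 0.1390, 0.1920], E[r] = 0.0400, γ^t·E[r] = 0.032400, running G = 0.867400
t=3: π = [0.1285, 0.1338, 0.2583, 0.1459, 0.1406, 0.1929], E[r] = 0.0433, γ^t·E[r] = 0.031566, running G = 0.898966
t=4: π = [0.1287, 0.1339, 0.2578, 0.1462, 0.1404, 0.1931], E[r] = 0.0453, γ^t·E[r] = 0.029708, running G = 0.928674
t=5: π = [0.1287, 0.1339, 0.2577, 0.1462, 0.1404, 0.1931], E[r] = 0.0455, γ^t·E[r] = 0.026841, running G = 0.955515
t=6: π = [0.1287, 0.1339, 0.2578, 0.1462, 0.1404, 0.1930], E[r] = 0.0454, γ^t·E[r] = 0.024137, running G = 0.979653
t=7: π = [0.1287, 0.1339, 0.2578, 0.1462, 0.1404, 0.1930], E[r] = 0.0454, γ^t·E[r] = 0.021719, running G = 1.001372

G = 1.0014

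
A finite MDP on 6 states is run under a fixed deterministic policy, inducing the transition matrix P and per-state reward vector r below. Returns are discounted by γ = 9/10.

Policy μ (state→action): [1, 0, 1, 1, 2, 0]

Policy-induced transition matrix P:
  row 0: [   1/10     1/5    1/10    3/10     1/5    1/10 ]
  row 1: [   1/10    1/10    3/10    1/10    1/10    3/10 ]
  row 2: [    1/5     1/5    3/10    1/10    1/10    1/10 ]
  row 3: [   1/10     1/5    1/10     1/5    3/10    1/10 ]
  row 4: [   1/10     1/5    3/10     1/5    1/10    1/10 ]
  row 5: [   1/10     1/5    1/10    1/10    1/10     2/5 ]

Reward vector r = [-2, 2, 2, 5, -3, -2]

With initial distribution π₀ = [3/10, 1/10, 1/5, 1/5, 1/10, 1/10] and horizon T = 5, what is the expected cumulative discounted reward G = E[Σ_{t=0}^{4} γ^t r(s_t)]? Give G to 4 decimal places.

t=0: π = [0.3000, 0.1000, 0.2000, 0.2000, 0.1000, 0.1000], E[r] = 0.5000, γ^t·E[r] = 0.500000, running G = 0.500000
t=1: π = [0.1200, 0.1900, 0.1800, 0.1900, 0.1700, 0.1500], E[r] = 0.6400, γ^t·E[r] = 0.576000, running G = 1.076000
t=2: π = [0.1180, 0.1810, 0.2080, 0.1600, 0.1500, 0.1830], E[r] = 0.5260, γ^t·E[r] = 0.426060, running G = 1.502060
t=3: π = [0.1208, 0.1819, 0.2078, 0.1546, 0.1438, 0.1911], E[r] = 0.4972, γ^t·E[r] = 0.362459, running G = 1.864519
t=4: π = [0.1208, 0.1818, 0.2067, 0.1540, 0.1430, 0.1937], E[r] = 0.4890, γ^t·E[r] = 0.320859, running G = 2.185378

G = 2.1854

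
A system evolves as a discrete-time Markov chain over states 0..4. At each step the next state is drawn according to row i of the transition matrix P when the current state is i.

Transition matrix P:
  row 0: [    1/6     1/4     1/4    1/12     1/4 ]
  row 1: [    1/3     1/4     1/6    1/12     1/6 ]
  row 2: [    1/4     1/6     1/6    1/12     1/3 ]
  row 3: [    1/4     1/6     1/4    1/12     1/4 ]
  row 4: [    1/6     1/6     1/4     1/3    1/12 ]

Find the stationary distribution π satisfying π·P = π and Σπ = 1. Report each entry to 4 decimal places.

π = [0.2298, 0.2027, 0.2152, 0.1371, 0.2152]

Balance equations π_j = Σ_i π_i·P[i][j]:
  π_0 = 1/6·π_0 + 1/3·π_1 + 1/4·π_2 + 1/4·π_3 + 1/6·π_4
  π_1 = 1/4·π_0 + 1/4·π_1 + 1/6·π_2 + 1/6·π_3 + 1/6·π_4
  π_2 = 1/4·π_0 + 1/6·π_1 + 1/6·π_2 + 1/4·π_3 + 1/4·π_4
  π_3 = 1/12·π_0 + 1/12·π_1 + 1/12·π_2 + 1/12·π_3 + 1/3·π_4
  normalize: π_0 + π_1 + π_2 + π_3 + π_4 = 1
Solving the linear system gives exactly π = [424/1845, 374/1845, 397/1845, 253/1845, 397/1845].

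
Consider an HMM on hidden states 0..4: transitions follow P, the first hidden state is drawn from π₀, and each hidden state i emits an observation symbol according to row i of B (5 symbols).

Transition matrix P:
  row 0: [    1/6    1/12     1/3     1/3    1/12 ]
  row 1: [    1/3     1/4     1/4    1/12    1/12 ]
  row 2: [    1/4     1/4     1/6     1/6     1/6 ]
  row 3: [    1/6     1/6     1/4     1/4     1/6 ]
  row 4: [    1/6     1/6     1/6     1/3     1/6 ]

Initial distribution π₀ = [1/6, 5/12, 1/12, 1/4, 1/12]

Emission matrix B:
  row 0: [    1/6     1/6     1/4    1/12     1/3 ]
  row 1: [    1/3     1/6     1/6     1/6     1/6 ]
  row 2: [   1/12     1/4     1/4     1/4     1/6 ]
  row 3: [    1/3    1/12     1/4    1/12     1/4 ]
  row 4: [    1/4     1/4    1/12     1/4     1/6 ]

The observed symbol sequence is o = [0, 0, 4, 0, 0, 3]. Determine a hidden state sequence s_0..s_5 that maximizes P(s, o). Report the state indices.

path = [1, 1, 0, 3, 3, 2]

t=0: δ = [2.778e-02, 1.389e-01, 6.944e-03, 8.333e-02, 2.083e-02]  (obs o_0=0)
t=1: δ = [7.716e-03, 1.157e-02, 2.894e-03, 6.944e-03, 3.472e-03]  ψ = [1, 1, 1, 3, 3]  (obs o_1=0)
t=2: δ = [1.286e-03, 4.823e-04, 4.823e-04, 6.430e-04, 1.929e-04]  ψ = [1, 1, 1, 0, 3]  (obs o_2=4)
t=3: δ = [3.572e-05, 4.019e-05, 3.572e-05, 1.429e-04, 2.679e-05]  ψ = [0, 1, 0, 0, 0]  (obs o_3=0)
t=4: δ = [3.969e-06, 7.938e-06, 2.977e-06, 1.191e-05, 5.954e-06]  ψ = [3, 3, 3, 3, 3]  (obs o_4=0)
t=5: δ = [2.205e-07, 3.308e-07, 7.442e-07, 2.481e-07, 4.961e-07]  ψ = [1, 1, 3, 3, 3]  (obs o_5=3)
backtrack: best end state = 2; path = [1, 1, 0, 3, 3, 2]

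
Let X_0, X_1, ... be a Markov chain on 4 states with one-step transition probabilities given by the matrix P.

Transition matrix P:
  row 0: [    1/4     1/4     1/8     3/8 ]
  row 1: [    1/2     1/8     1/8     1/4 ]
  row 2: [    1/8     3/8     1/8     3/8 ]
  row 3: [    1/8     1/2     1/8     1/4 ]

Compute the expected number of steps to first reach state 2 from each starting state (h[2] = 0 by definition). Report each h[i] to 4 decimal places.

h = [8.0000, 8.0000, 0.0000, 8.0000]

First-step conditioning: h[2] = 0; for i ≠ 2, h[i] = 1 + Σ_k P[i][k]·h[k].
  h[0] = 1 + 1/4·h[0] + 1/4·h[1] + 3/8·h[3]
  h[1] = 1 + 1/2·h[0] + 1/8·h[1] + 1/4·h[3]
  h[3] = 1 + 1/8·h[0] + 1/2·h[1] + 1/4·h[3]
Solving the 3×3 linear system over states ≠ 2 gives exactly h = [8, 8, 0, 8] (h[2] = 0 is the target).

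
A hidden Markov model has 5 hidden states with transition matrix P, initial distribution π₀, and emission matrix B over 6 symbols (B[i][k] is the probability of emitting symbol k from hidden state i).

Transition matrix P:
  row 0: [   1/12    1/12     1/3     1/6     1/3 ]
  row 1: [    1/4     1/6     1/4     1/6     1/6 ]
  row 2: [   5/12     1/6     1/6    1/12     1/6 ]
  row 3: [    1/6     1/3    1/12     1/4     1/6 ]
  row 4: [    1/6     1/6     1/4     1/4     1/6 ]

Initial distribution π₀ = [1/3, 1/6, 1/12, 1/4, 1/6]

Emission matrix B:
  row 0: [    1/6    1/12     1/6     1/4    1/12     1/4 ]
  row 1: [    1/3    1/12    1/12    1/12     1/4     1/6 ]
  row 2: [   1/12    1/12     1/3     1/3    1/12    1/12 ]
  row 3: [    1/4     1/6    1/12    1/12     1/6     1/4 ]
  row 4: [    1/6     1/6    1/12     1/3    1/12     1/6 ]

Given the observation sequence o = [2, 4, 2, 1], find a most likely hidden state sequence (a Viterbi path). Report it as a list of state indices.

path = [0, 2, 0, 4]

t=0: δ = [5.556e-02, 1.389e-02, 2.778e-02, 2.083e-02, 1.389e-02]  (obs o_0=2)
t=1: δ = [9.645e-04, 1.736e-03, 1.543e-03, 1.543e-03, 1.543e-03]  ψ = [2, 3, 0, 0, 0]  (obs o_1=4)
t=2: δ = [1.072e-04, 4.287e-05, 1.447e-04, 3.215e-05, 2.679e-05]  ψ = [2, 3, 1, 3, 0]  (obs o_2=2)
t=3: δ = [5.023e-06, 2.009e-06, 2.977e-06, 2.977e-06, 5.954e-06]  ψ = [2, 2, 0, 0, 0]  (obs o_3=1)
backtrack: best end state = 4; path = [0, 2, 0, 4]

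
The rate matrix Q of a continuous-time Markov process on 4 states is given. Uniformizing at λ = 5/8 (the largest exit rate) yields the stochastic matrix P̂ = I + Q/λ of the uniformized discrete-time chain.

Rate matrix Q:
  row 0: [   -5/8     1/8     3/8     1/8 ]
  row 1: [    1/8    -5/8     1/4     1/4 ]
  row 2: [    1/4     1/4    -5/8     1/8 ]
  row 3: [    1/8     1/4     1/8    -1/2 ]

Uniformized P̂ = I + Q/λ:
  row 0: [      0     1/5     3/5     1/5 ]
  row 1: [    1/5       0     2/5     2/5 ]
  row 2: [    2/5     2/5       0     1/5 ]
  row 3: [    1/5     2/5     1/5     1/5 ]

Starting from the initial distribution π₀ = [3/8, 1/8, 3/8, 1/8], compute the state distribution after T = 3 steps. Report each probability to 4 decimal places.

π = [0.2110, 0.2560, 0.2830, 0.2500]

t=0: π = [0.3750, 0.1250, 0.3750, 0.1250]
t=1: π = [0.2000, 0.2750, 0.3000, 0.2250]
t=2: π = [0.2200, 0.2500, 0.2750, 0.2550]
t=3: π = [0.2110, 0.2560, 0.2830, 0.2500]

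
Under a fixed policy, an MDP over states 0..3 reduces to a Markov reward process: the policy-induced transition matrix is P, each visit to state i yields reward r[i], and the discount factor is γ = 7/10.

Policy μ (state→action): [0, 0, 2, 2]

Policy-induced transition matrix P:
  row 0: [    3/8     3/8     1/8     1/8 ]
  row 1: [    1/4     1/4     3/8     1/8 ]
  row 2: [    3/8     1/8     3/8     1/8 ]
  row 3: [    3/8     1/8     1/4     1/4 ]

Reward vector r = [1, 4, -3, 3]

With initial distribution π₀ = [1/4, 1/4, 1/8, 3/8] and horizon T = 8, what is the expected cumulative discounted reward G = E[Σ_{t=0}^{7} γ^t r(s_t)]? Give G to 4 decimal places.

G = 3.9990

t=0: π = [0.2500, 0.2500, 0.1250, 0.3750], E[r] = 2.0000, γ^t·E[r] = 2.000000, running G = 2.000000
t=1: π = [0.3438, 0.2188, 0.2656, 0.1719], E[r] = 0.9375, γ^t·E[r] = 0.656250, running G = 2.656250
t=2: π = [0.3477, 0.2383, 0.2676, 0.1465], E[r] = 0.9375, γ^t·E[r] = 0.459375, running G = 3.115625
t=3: π = [0.3452, 0.2417, 0.2698, 0.1433], E[r] = 0.9326, γ^t·E[r] = 0.319888, running G = 3.435513
t=4: π = [0.3448, 0.2415, 0.2708, 0.1429], E[r] = 0.9272, γ^t·E[r] = 0.222632, running G = 3.658144
t=5: π = [0.3448, 0.2414, 0.2709, 0.1429], E[r] = 0.9261, γ^t·E[r] = 0.155655, running G = 3.813800
t=6: π = [0.3448, 0.2414, 0.2709, 0.1429], E[r] = 0.9261, γ^t·E[r] = 0.108953, running G = 3.922753
t=7: π = [0.3448, 0.2414, 0.2709, 0.1429], E[r] = 0.9261, γ^t·E[r] = 0.076269, running G = 3.999021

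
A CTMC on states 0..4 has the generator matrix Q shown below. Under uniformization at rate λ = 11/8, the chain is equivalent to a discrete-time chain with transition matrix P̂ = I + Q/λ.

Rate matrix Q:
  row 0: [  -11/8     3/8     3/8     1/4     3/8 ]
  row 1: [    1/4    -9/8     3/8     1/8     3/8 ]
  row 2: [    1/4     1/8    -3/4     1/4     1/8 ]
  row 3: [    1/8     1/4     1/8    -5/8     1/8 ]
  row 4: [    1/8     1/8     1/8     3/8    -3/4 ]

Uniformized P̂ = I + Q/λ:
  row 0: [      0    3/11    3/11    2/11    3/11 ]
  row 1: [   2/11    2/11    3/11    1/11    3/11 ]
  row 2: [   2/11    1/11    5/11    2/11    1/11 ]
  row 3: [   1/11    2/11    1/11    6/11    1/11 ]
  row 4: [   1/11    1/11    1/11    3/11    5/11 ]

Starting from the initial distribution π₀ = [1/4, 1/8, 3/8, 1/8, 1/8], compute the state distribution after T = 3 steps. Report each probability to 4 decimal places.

π = [0.1157, 0.1508, 0.2299, 0.2857, 0.2179]

t=0: π = [0.2500, 0.1250, 0.3750, 0.1250, 0.1250]
t=1: π = [0.1136, 0.1591, 0.2955, 0.2273, 0.2045]
t=2: π = [0.1219, 0.1467, 0.2479, 0.2686, 0.2149]
t=3: π = [0.1157, 0.1508, 0.2299, 0.2857, 0.2179]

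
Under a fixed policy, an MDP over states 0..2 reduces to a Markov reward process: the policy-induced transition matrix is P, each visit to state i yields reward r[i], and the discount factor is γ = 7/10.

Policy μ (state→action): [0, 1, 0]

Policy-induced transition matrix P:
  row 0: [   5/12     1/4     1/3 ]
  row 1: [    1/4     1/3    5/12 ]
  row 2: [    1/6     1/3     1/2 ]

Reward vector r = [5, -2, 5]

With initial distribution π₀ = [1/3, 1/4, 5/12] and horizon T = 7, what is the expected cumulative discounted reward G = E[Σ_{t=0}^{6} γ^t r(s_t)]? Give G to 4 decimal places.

t=0: π = [0.3333, 0.2500, 0.4167], E[r] = 3.2500, γ^t·E[r] = 3.250000, running G = 3.250000
t=1: π = [0.2708, 0.3056, 0.4236], E[r] = 2.8611, γ^t·E[r] = 2.002778, running G = 5.252778
t=2: π = [0.2598, 0.3108, 0.4294], E[r] = 2.8247, γ^t·E[r] = 1.384080, running G = 6.636858
t=3: π = [0.2575, 0.3117, 0.4308], E[r] = 2.8182, γ^t·E[r] = 0.966656, running G = 7.603514
t=4: π = [0.2570, 0.3119, 0.4311], E[r] = 2.8169, γ^t·E[r] = 0.676335, running G = 8.279848
t=5: π = [0.2569, 0.3119, 0.4312], E[r] = 2.8166, γ^t·E[r] = 0.473385, running G = 8.753234
t=6: π = [0.2569, 0.3119, 0.4312], E[r] = 2.8165, γ^t·E[r] = 0.331362, running G = 9.084596

G = 9.0846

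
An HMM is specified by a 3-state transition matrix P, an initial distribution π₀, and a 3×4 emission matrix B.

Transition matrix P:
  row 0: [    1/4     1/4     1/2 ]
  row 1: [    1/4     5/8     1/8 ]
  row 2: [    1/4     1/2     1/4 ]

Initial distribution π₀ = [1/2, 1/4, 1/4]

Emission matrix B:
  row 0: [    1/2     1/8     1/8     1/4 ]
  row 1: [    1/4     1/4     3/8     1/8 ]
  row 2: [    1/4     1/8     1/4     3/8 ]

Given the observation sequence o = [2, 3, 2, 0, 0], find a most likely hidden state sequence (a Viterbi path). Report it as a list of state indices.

t=0: δ = [6.250e-02, 9.375e-02, 6.250e-02]  (obs o_0=2)
t=1: δ = [5.859e-03, 7.324e-03, 1.172e-02]  ψ = [1, 1, 0]  (obs o_1=3)
t=2: δ = [3.662e-04, 2.197e-03, 7.324e-04]  ψ = [2, 2, 0]  (obs o_2=2)
t=3: δ = [2.747e-04, 3.433e-04, 6.866e-05]  ψ = [1, 1, 1]  (obs o_3=0)
t=4: δ = [4.292e-05, 5.364e-05, 3.433e-05]  ψ = [1, 1, 0]  (obs o_4=0)
backtrack: best end state = 1; path = [0, 2, 1, 1, 1]

path = [0, 2, 1, 1, 1]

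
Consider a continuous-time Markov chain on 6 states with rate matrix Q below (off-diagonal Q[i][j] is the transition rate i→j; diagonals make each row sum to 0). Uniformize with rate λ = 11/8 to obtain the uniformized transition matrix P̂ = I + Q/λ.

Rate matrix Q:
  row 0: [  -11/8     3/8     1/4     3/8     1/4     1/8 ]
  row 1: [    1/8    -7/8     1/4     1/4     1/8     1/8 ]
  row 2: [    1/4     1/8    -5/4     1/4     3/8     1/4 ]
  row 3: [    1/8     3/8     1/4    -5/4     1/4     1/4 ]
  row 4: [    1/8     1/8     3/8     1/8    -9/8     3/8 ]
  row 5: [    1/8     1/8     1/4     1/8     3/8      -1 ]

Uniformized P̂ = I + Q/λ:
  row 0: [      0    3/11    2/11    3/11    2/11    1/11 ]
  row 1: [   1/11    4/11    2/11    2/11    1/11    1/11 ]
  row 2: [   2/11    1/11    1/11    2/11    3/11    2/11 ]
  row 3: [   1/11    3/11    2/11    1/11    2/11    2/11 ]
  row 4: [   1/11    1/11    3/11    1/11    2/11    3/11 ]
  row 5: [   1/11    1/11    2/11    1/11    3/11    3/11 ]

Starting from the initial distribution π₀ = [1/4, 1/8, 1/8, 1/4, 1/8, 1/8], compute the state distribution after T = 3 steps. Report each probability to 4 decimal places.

t=0: π = [0.2500, 0.1250, 0.1250, 0.2500, 0.1250, 0.1250]
t=1: π = [0.0795, 0.2159, 0.1818, 0.1591, 0.1932, 0.1705]
t=2: π = [0.1002, 0.1932, 0.1829, 0.1415, 0.1942, 0.1880]
t=3: π = [0.0984, 0.1875, 0.1829, 0.1433, 0.1980, 0.1899]

π = [0.0984, 0.1875, 0.1829, 0.1433, 0.1980, 0.1899]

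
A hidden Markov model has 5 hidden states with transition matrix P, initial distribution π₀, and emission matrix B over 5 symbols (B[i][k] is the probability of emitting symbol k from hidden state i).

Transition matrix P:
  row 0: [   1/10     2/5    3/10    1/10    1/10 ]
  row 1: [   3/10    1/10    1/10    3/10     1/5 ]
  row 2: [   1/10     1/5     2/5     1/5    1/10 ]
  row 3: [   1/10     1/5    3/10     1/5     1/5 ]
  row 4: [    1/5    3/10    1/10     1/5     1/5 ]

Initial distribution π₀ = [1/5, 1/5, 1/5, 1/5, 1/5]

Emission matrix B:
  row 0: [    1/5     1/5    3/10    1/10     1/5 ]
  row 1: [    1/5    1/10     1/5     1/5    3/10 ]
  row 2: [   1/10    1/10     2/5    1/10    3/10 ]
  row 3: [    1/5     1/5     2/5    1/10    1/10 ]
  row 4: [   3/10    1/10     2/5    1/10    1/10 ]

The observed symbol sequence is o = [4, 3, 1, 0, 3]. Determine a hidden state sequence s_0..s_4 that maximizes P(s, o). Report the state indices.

t=0: δ = [4.000e-02, 6.000e-02, 6.000e-02, 2.000e-02, 2.000e-02]  (obs o_0=4)
t=1: δ = [1.800e-03, 3.200e-03, 2.400e-03, 1.800e-03, 1.200e-03]  ψ = [1, 0, 2, 1, 1]  (obs o_1=3)
t=2: δ = [1.920e-04, 7.200e-05, 9.600e-05, 1.920e-04, 6.400e-05]  ψ = [1, 0, 2, 1, 1]  (obs o_2=1)
t=3: δ = [4.320e-06, 1.536e-05, 5.760e-06, 7.680e-06, 1.152e-05]  ψ = [1, 0, 0, 3, 3]  (obs o_3=0)
t=4: δ = [4.608e-07, 6.912e-07, 2.304e-07, 4.608e-07, 3.072e-07]  ψ = [1, 4, 2, 1, 1]  (obs o_4=3)
backtrack: best end state = 1; path = [0, 1, 3, 4, 1]

path = [0, 1, 3, 4, 1]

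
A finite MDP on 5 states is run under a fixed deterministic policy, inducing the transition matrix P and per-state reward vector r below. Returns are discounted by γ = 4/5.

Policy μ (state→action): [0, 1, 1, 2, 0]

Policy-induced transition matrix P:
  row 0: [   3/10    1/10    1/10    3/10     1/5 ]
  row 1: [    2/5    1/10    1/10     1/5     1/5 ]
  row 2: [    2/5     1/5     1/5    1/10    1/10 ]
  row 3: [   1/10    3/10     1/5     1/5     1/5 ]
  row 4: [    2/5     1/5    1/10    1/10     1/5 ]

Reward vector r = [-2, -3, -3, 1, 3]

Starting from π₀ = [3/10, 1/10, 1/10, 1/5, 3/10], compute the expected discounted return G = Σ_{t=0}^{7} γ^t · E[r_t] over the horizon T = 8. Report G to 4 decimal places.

G = -2.5574

t=0: π = [0.3000, 0.1000, 0.1000, 0.2000, 0.3000], E[r] = -0.1000, γ^t·E[r] = -0.100000, running G = -0.100000
t=1: π = [0.3100, 0.1800, 0.1300, 0.1900, 0.1900], E[r] = -0.7900, γ^t·E[r] = -0.632000, running G = -0.732000
t=2: π = [0.3120, 0.1700, 0.1320, 0.1990, 0.1870], E[r] = -0.7700, γ^t·E[r] = -0.492800, running G = -1.224800
t=3: π = [0.3091, 0.1717, 0.1331, 0.1993, 0.1868], E[r] = -0.7729, γ^t·E[r] = -0.395725, running G = -1.620525
t=4: π = [0.3093, 0.1719, 0.1332, 0.1989, 0.1867], E[r] = -0.7749, γ^t·E[r] = -0.317391, running G = -1.937916
t=5: π = [0.3094, 0.1718, 0.1332, 0.1989, 0.1867], E[r] = -0.7748, γ^t·E[r] = -0.253887, running G = -2.191803
t=6: π = [0.3094, 0.1718, 0.1332, 0.1990, 0.1867], E[r] = -0.7747, γ^t·E[r] = -0.203096, running G = -2.394899
t=7: π = [0.3094, 0.1718, 0.1332, 0.1989, 0.1867], E[r] = -0.7748, γ^t·E[r] = -0.162479, running G = -2.557377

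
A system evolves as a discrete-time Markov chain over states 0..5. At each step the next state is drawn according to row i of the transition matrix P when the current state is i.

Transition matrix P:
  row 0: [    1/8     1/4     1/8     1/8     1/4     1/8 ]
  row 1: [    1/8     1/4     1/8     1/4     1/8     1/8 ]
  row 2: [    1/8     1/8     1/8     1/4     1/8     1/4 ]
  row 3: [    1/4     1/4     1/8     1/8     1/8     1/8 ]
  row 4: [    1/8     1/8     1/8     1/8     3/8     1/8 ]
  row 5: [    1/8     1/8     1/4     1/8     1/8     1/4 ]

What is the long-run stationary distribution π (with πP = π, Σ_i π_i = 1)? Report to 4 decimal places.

Balance equations π_j = Σ_i π_i·P[i][j]:
  π_0 = 1/8·π_0 + 1/8·π_1 + 1/8·π_2 + 1/4·π_3 + 1/8·π_4 + 1/8·π_5
  π_1 = 1/4·π_0 + 1/4·π_1 + 1/8·π_2 + 1/4·π_3 + 1/8·π_4 + 1/8·π_5
  π_2 = 1/8·π_0 + 1/8·π_1 + 1/8·π_2 + 1/8·π_3 + 1/8·π_4 + 1/4·π_5
  π_3 = 1/8·π_0 + 1/4·π_1 + 1/4·π_2 + 1/8·π_3 + 1/8·π_4 + 1/8·π_5
  π_4 = 1/4·π_0 + 1/8·π_1 + 1/8·π_2 + 1/8·π_3 + 3/8·π_4 + 1/8·π_5
  normalize: π_0 + π_1 + π_2 + π_3 + π_4 + π_5 = 1
Solving the linear system gives exactly π = [3521/24145, 4527/24145, 8/55, 4023/24145, 4611/24145, 9/55].

π = [0.1458, 0.1875, 0.1455, 0.1666, 0.1910, 0.1636]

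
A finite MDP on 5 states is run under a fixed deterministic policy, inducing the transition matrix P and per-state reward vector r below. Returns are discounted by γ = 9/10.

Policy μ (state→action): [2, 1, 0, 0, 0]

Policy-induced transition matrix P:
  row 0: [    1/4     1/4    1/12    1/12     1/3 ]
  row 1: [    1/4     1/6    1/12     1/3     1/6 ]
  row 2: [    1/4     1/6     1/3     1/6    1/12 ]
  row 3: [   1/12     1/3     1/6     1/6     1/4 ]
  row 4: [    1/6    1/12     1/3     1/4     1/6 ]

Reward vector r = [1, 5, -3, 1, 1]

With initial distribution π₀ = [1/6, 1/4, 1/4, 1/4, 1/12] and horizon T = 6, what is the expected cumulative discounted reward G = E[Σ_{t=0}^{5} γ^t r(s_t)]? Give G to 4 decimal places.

G = 4.8047

t=0: π = [0.1667, 0.2500, 0.2500, 0.2500, 0.0833], E[r] = 1.0000, γ^t·E[r] = 1.000000, running G = 1.000000
t=1: π = [0.2014, 0.2153, 0.1875, 0.2014, 0.1944], E[r] = 1.1111, γ^t·E[r] = 1.000000, running G = 2.000000
t=2: π = [0.2002, 0.2008, 0.1956, 0.2020, 0.2014], E[r] = 1.0208, γ^t·E[r] = 0.826875, running G = 2.826875
t=3: π = [0.1996, 0.2002, 0.1994, 0.2002, 0.2006], E[r] = 1.0033, γ^t·E[r] = 0.731391, running G = 3.558266
t=4: π = [0.1999, 0.2000, 0.2000, 0.2001, 0.2000], E[r] = 0.9998, γ^t·E[r] = 0.655942, running G = 4.214207
t=5: π = [0.2000, 0.2000, 0.2000, 0.2000, 0.2000], E[r] = 1.0000, γ^t·E[r] = 0.590493, running G = 4.804701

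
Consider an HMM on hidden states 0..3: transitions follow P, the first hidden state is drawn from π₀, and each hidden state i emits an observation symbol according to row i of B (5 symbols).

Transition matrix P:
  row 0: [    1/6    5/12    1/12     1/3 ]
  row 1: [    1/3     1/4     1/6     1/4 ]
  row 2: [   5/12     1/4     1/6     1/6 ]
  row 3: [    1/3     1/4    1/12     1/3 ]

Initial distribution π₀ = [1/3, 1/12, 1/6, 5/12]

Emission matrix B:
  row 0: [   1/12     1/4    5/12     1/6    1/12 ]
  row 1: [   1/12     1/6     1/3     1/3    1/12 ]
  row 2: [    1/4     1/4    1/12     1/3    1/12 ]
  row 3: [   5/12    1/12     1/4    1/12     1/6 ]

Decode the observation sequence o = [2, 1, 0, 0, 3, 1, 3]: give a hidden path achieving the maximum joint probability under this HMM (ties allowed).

t=0: δ = [1.389e-01, 2.778e-02, 1.389e-02, 1.042e-01]  (obs o_0=2)
t=1: δ = [8.681e-03, 9.645e-03, 2.894e-03, 3.858e-03]  ψ = [3, 0, 0, 0]  (obs o_1=1)
t=2: δ = [2.679e-04, 3.014e-04, 4.019e-04, 1.206e-03]  ψ = [1, 0, 1, 0]  (obs o_2=0)
t=3: δ = [3.349e-05, 2.512e-05, 2.512e-05, 1.674e-04]  ψ = [3, 3, 3, 3]  (obs o_3=0)
t=4: δ = [9.303e-06, 1.395e-05, 4.651e-06, 4.651e-06]  ψ = [3, 3, 3, 3]  (obs o_4=3)
t=5: δ = [1.163e-06, 6.460e-07, 5.814e-07, 2.907e-07]  ψ = [1, 0, 1, 1]  (obs o_5=1)
t=6: δ = [4.038e-08, 1.615e-07, 3.589e-08, 3.230e-08]  ψ = [2, 0, 1, 0]  (obs o_6=3)
backtrack: best end state = 1; path = [3, 0, 3, 3, 1, 0, 1]

path = [3, 0, 3, 3, 1, 0, 1]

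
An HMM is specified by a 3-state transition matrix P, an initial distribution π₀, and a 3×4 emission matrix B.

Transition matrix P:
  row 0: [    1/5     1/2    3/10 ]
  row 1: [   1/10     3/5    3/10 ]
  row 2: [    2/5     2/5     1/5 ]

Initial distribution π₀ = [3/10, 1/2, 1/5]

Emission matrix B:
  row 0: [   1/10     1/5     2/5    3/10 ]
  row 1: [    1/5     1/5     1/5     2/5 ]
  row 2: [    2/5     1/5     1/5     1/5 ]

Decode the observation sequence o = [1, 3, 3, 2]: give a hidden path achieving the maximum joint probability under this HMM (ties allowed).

path = [1, 1, 1, 1]

t=0: δ = [6.000e-02, 1.000e-01, 4.000e-02]  (obs o_0=1)
t=1: δ = [4.800e-03, 2.400e-02, 6.000e-03]  ψ = [2, 1, 1]  (obs o_1=3)
t=2: δ = [7.200e-04, 5.760e-03, 1.440e-03]  ψ = [1, 1, 1]  (obs o_2=3)
t=3: δ = [2.304e-04, 6.912e-04, 3.456e-04]  ψ = [1, 1, 1]  (obs o_3=2)
backtrack: best end state = 1; path = [1, 1, 1, 1]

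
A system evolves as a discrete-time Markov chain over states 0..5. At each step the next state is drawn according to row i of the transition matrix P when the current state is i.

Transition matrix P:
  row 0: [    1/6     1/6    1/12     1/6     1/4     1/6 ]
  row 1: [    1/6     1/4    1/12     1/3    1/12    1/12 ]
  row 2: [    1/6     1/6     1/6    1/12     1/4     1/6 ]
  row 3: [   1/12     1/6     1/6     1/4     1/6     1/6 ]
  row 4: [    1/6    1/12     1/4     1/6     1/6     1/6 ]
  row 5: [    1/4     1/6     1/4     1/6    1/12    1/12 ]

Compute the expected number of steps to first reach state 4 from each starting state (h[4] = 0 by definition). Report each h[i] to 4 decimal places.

h = [5.5710, 6.5979, 5.5253, 6.0733, 0.0000, 6.4210]

First-step conditioning: h[4] = 0; for i ≠ 4, h[i] = 1 + Σ_k P[i][k]·h[k].
  h[0] = 1 + 1/6·h[0] + 1/6·h[1] + 1/12·h[2] + 1/6·h[3] + 1/6·h[5]
  h[1] = 1 + 1/6·h[0] + 1/4·h[1] + 1/12·h[2] + 1/3·h[3] + 1/12·h[5]
  h[2] = 1 + 1/6·h[0] + 1/6·h[1] + 1/6·h[2] + 1/12·h[3] + 1/6·h[5]
  h[3] = 1 + 1/12·h[0] + 1/6·h[1] + 1/6·h[2] + 1/4·h[3] + 1/6·h[5]
  h[5] = 1 + 1/4·h[0] + 1/6·h[1] + 1/4·h[2] + 1/6·h[3] + 1/12·h[5]
Solving the 5×5 linear system over states ≠ 4 gives exactly h = [209352/37579, 247944/37579, 207636/37579, 228228/37579, 0, 241296/37579] (h[4] = 0 is the target).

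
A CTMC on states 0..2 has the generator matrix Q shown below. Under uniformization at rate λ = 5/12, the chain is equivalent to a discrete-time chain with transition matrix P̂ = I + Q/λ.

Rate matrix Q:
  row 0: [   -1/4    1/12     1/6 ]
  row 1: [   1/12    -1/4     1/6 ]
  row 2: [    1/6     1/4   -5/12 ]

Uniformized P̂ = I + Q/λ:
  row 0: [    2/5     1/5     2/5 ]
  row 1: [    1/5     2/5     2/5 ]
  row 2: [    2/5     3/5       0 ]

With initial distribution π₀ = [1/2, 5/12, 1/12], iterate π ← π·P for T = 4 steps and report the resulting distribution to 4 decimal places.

t=0: π = [0.5000, 0.4167, 0.0833]
t=1: π = [0.3167, 0.3167, 0.3667]
t=2: π = [0.3367, 0.4100, 0.2533]
t=3: π = [0.3180, 0.3833, 0.2987]
t=4: π = [0.3233, 0.3961, 0.2805]

π = [0.3233, 0.3961, 0.2805]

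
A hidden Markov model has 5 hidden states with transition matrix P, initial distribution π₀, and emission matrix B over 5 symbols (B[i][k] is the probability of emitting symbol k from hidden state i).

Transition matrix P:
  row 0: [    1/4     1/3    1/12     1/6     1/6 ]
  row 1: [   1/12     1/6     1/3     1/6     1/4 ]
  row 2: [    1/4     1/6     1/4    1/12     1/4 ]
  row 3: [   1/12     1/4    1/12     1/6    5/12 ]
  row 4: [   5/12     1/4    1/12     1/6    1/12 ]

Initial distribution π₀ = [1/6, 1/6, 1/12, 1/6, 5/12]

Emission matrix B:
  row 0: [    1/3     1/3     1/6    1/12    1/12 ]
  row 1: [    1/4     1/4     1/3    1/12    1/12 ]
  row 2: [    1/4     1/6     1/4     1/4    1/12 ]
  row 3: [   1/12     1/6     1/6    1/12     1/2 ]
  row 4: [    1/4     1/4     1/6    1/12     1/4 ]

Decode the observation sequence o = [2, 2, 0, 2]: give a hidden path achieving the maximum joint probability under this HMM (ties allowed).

path = [4, 0, 0, 1]

t=0: δ = [2.778e-02, 5.556e-02, 2.083e-02, 2.778e-02, 6.944e-02]  (obs o_0=2)
t=1: δ = [4.823e-03, 5.787e-03, 4.630e-03, 1.929e-03, 2.315e-03]  ψ = [4, 4, 1, 4, 1]  (obs o_1=2)
t=2: δ = [4.019e-04, 4.019e-04, 4.823e-04, 8.038e-05, 3.617e-04]  ψ = [0, 0, 1, 1, 1]  (obs o_2=0)
t=3: δ = [2.512e-05, 4.465e-05, 3.349e-05, 1.116e-05, 2.009e-05]  ψ = [4, 0, 1, 0, 2]  (obs o_3=2)
backtrack: best end state = 1; path = [4, 0, 0, 1]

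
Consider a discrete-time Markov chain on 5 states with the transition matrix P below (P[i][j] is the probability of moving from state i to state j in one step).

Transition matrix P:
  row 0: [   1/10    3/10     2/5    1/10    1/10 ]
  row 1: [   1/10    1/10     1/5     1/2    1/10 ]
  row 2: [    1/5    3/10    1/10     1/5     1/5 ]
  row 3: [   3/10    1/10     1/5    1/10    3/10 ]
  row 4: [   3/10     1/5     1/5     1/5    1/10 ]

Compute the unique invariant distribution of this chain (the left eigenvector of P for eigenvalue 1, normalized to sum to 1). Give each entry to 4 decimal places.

Balance equations π_j = Σ_i π_i·P[i][j]:
  π_0 = 1/10·π_0 + 1/10·π_1 + 1/5·π_2 + 3/10·π_3 + 3/10·π_4
  π_1 = 3/10·π_0 + 1/10·π_1 + 3/10·π_2 + 1/10·π_3 + 1/5·π_4
  π_2 = 2/5·π_0 + 1/5·π_1 + 1/10·π_2 + 1/5·π_3 + 1/5·π_4
  π_3 = 1/10·π_0 + 1/2·π_1 + 1/5·π_2 + 1/10·π_3 + 1/5·π_4
  normalize: π_0 + π_1 + π_2 + π_3 + π_4 = 1
Solving the linear system gives exactly π = [840/4231, 1691/8462, 922/4231, 1847/8462, 700/4231].

π = [0.1985, 0.1998, 0.2179, 0.2183, 0.1654]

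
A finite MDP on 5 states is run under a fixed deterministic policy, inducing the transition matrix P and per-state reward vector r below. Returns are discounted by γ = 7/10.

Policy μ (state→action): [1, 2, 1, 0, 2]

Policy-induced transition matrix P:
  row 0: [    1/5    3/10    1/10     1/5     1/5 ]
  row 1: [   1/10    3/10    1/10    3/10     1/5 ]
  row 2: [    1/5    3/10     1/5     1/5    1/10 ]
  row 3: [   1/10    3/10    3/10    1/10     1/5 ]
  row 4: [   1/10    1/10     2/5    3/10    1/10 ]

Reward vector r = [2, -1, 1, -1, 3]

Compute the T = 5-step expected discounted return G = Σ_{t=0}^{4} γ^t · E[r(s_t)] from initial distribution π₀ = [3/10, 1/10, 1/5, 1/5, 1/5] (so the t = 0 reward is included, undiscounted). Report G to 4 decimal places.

t=0: π = [0.3000, 0.1000, 0.2000, 0.2000, 0.2000], E[r] = 1.1000, γ^t·E[r] = 1.100000, running G = 1.100000
t=1: π = [0.1500, 0.2600, 0.2200, 0.2100, 0.1600], E[r] = 0.5300, γ^t·E[r] = 0.371000, running G = 1.471000
t=2: π = [0.1370, 0.2680, 0.2120, 0.2210, 0.1620], E[r] = 0.4830, γ^t·E[r] = 0.236670, running G = 1.707670
t=3: π = [0.1349, 0.2676, 0.2140, 0.2209, 0.1626], E[r] = 0.4831, γ^t·E[r] = 0.165703, running G = 1.873373
t=4: π = [0.1349, 0.2675, 0.2144, 0.2209, 0.1623], E[r] = 0.4828, γ^t·E[r] = 0.115908, running G = 1.989282

G = 1.9893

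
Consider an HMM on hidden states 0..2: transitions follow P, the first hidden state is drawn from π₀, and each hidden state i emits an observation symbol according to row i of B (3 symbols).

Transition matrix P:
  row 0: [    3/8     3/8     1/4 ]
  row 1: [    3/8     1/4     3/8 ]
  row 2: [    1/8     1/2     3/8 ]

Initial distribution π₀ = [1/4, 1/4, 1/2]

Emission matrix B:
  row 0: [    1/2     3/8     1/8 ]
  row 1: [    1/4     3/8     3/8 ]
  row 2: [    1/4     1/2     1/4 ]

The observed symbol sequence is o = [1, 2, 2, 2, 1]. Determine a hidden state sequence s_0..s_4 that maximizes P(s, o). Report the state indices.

t=0: δ = [9.375e-02, 9.375e-02, 2.500e-01]  (obs o_0=1)
t=1: δ = [4.395e-03, 4.688e-02, 2.344e-02]  ψ = [0, 2, 2]  (obs o_1=2)
t=2: δ = [2.197e-03, 4.395e-03, 4.395e-03]  ψ = [1, 1, 1]  (obs o_2=2)
t=3: δ = [2.060e-04, 8.240e-04, 4.120e-04]  ψ = [1, 2, 1]  (obs o_3=2)
t=4: δ = [1.159e-04, 7.725e-05, 1.545e-04]  ψ = [1, 1, 1]  (obs o_4=1)
backtrack: best end state = 2; path = [2, 1, 2, 1, 2]

path = [2, 1, 2, 1, 2]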